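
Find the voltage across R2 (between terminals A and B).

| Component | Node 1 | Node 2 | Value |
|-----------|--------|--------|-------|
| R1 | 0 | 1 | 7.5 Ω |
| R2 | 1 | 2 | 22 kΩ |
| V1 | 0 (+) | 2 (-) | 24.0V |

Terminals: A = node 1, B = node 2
R1 and R2 are in series across V1 (node 0 → node 1 → node 2), and the output A–B is taken across R2, so this is a voltage divider.
Series current: I = V1/(R1 + R2) = 24/(7.5 + 22000) = 24/22010 = 0.001091 A
V_R2 = I × R2 = V1 × R2/(R1 + R2) = 24 × 22000/22010 = 23.99 V

Final answer: 23.99 V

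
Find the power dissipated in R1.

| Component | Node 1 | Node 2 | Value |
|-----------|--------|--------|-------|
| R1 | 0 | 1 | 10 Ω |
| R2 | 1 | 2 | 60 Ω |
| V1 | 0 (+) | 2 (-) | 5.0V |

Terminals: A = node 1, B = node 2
Nodal analysis, taking node 2 as the 0 V reference.
Source V1 fixes V_0 = 5 V.
KCL at each unknown node (sum of currents leaving = 0; resistances in Ω):
  Node 1: (V_1 - 5)/10 + (V_1 - 0)/60 = 0
Collecting terms: 0.1167 × V_1 = 0.5  =>  V_1 = 4.286 V
I_R1 = (V_0 - V_1)/R1 = (5 - 4.286)/10 = 0.07143 A
P_R1 = I_R1² × R1 = (0.07143)² × 10 = 0.05102 W

Final answer: 0.05102 W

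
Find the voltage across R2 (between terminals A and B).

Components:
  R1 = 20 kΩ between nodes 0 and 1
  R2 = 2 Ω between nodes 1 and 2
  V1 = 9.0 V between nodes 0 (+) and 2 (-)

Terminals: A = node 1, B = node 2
R1 and R2 are in series across V1 (node 0 → node 1 → node 2), and the output A–B is taken across R2, so this is a voltage divider.
Series current: I = V1/(R1 + R2) = 9/(20000 + 2) = 9/20000 = 0.00045 A
V_R2 = I × R2 = V1 × R2/(R1 + R2) = 9 × 2/20000 = 0.0008999 V

Final answer: 0.0008999 V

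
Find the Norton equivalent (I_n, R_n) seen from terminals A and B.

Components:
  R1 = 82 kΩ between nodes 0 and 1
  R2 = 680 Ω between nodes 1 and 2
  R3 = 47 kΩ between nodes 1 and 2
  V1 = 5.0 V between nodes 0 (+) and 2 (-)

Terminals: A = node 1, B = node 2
Find the Thévenin equivalent first; then I_n = V_th/R_th and R_n = R_th.
Step 1 — V_th is the open-circuit voltage V_A - V_B (nothing connected across the terminals).
Nodal analysis, taking node 2 as the 0 V reference.
Source V1 fixes V_0 = 5 V.
KCL at each unknown node (sum of currents leaving = 0; resistances in Ω):
  Node 1: (V_1 - 5)/82000 + (V_1 - 0)/680 + (V_1 - 0)/47000 = 0
Collecting terms: 0.001504 × V_1 = 0.00006098  =>  V_1 = 0.04054 V
V_th = V_1 - V_2 = 0.04054 - 0 = 0.04054 V
Step 2 — R_th: zero the source — replace V1 by a short circuit (node 2 merges into node 0) — and find the resistance seen between A (node 1) and B (node 0).
Reduce the network between node 1 (A) and node 0 (B) by series/parallel combination:
  Rp1 = R1 ‖ R2 ‖ R3 (parallel, all between nodes 0 and 1) = 1/(1/82000 + 1/680 + 1/47000) = 664.9 Ω
R_th = 664.9 Ω
I_n = V_th/R_th = 0.04054/664.9 = 0.00006098 A, and R_n = R_th = 664.9 Ω

Final answer: I_n = 6.098e-05 A, R_n = 664.9 Ω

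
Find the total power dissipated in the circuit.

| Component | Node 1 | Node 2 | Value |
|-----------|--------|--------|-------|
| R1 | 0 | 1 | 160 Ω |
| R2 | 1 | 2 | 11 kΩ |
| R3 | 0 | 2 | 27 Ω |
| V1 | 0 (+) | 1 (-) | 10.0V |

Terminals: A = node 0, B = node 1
Nodal analysis, taking node 1 as the 0 V reference.
Source V1 fixes V_0 = 10 V.
KCL at each unknown node (sum of currents leaving = 0; resistances in Ω):
  Node 2: (V_2 - 0)/11000 + (V_2 - 10)/27 = 0
Collecting terms: 0.03713 × V_2 = 0.3704  =>  V_2 = 9.976 V
Power in each resistor, P = (ΔV)²/R:
  P_R1 = (10 - 0)²/160 = 0.625 W
  P_R2 = (0 - 9.976)²/11000 = 0.009046 W
  P_R3 = (10 - 9.976)²/27 = 0.0000222 W
P_total = P_R1 + P_R2 + P_R3 = 0.6341 W

Final answer: 0.6341 W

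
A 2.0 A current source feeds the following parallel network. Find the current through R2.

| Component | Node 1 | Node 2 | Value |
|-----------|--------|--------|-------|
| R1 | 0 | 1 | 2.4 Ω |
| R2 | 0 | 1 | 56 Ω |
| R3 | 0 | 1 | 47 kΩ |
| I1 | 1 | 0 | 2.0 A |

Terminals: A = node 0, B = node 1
All resistors sit directly between nodes 0 and 1, so they are in parallel and share one voltage V; the full source current 2 A splits among them.
1/R_par = 1/2.4 + 1/56 + 1/47000 = 0.4345 S  =>  R_par = 2.301 Ω
V = I × R_par = 2 × 2.301 = 4.603 V
I_R2 = V/R2 = 4.603/56 = 0.08219 A

Final answer: 0.08219 A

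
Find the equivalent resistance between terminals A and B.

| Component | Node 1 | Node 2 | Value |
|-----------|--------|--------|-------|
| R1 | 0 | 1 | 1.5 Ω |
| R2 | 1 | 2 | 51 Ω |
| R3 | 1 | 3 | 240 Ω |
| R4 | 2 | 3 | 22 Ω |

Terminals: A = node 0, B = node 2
Reduce the network between node 0 (A) and node 2 (B) by series/parallel combination:
  Rs1 = R3 + R4 (series, joined only at node 3) = 240 + 22 = 262 Ω
  Rp1 = R2 ‖ Rs1 (parallel, both between nodes 1 and 2) = 1/(1/51 + 1/262) = 42.69 Ω
  Rs2 = R1 + Rp1 (series, joined only at node 1) = 1.5 + 42.69 = 44.19 Ω
R_eq = 44.19 Ω

Final answer: 44.19 Ω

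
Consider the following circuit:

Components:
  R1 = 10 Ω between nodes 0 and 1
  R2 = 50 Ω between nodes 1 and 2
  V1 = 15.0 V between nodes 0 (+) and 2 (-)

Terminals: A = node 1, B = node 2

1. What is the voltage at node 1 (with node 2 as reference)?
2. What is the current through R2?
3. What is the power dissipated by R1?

Nodal analysis, taking node 2 as the 0 V reference.
Source V1 fixes V_0 = 15 V.
KCL at each unknown node (sum of currents leaving = 0; resistances in Ω):
  Node 1: (V_1 - 15)/10 + (V_1 - 0)/50 = 0
Collecting terms: 0.12 × V_1 = 1.5  =>  V_1 = 12.5 V
Part 1:
  Read off the nodal solution: V_1 = 12.5 V
Part 2:
  I_R2 = (V_1 - V_2)/R2 = (12.5 - 0)/50 = 0.25 A
  Magnitude: I_R2 = 0.25 A
Part 3:
  I_R1 = (V_0 - V_1)/R1 = (15 - 12.5)/10 = 0.25 A
  P_R1 = I_R1² × R1 = (0.25)² × 10 = 0.625 W

Final answers:
1. V_1 = 12.5 V
2. I_R2 = 0.25 A
3. P_R1 = 0.625 W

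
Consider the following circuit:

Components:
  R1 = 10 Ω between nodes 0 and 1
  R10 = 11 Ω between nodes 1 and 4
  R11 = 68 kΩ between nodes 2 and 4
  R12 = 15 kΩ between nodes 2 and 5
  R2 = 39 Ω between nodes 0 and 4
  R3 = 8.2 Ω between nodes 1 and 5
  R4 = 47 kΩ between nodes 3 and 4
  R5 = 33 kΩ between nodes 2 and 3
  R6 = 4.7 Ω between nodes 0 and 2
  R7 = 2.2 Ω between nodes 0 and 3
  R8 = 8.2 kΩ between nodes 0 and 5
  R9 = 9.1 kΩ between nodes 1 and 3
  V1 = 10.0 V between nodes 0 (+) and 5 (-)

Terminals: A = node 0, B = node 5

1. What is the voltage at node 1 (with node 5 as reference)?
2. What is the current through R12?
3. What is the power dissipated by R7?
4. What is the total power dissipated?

Nodal analysis, taking node 5 as the 0 V reference.
Source V1 fixes V_0 = 10 V.
KCL at each unknown node (sum of currents leaving = 0; resistances in Ω):
  Node 1: (V_1 - 10)/10 + (V_1 - 0)/8.2 + (V_1 - V_3)/9100 + (V_1 - V_4)/11 = 0
  Node 2: (V_2 - V_3)/33000 + (V_2 - 10)/4.7 + (V_2 - V_4)/68000 + (V_2 - 0)/15000 = 0
  Node 3: (V_3 - V_4)/47000 + (V_3 - V_2)/33000 + (V_3 - 10)/2.2 + (V_3 - V_1)/9100 = 0
  Node 4: (V_4 - 10)/39 + (V_4 - V_3)/47000 + (V_4 - V_1)/11 + (V_4 - V_2)/68000 = 0
Collecting terms (coefficients in siemens):
  0.313·V_1 - 0.0001099·V_3 - 0.09091·V_4 = 1
  0.2129·V_2 - 0.0000303·V_3 - 0.00001471·V_4 = 2.128
  0.4547·V_3 - 0.0001099·V_1 - 0.0000303·V_2 - 0.00002128·V_4 = 4.545
  0.1166·V_4 - 0.09091·V_1 - 0.00001471·V_2 - 0.00002128·V_3 = 0.2564
Solving these 4 simultaneous equations (Gaussian elimination) gives:
  V_1 = 4.962 V, V_2 = 9.997 V, V_3 = 9.999 V, V_4 = 6.072 V
Part 1:
  Read off the nodal solution: V_1 = 4.962 V
Part 2:
  I_R12 = (V_2 - V_5)/R12 = (9.997 - 0)/15000 = 0.0006664 A
  Magnitude: I_R12 = 0.0006664 A
Part 3:
  I_R7 = (V_0 - V_3)/R7 = (10 - 9.999)/2.2 = 0.000637 A
  P_R7 = I_R7² × R7 = (0.000637)² × 2.2 = 0.0000008928 W
Part 4:
  Power in each resistor, P = (ΔV)²/R:
    P_R1 = (10 - 4.962)²/10 = 2.538 W
    P_R2 = (10 - 6.072)²/39 = 0.3956 W
    P_R3 = (4.962 - 0)²/8.2 = 3.003 W
    P_R4 = (9.999 - 6.072)²/47000 = 0.0003281 W
    P_R5 = (9.997 - 9.999)²/33000 = 0.0000000001214 W
    P_R6 = (10 - 9.997)²/4.7 = 0.000002464 W
    P_R7 = (10 - 9.999)²/2.2 = 0.0000008928 W
    P_R8 = (10 - 0)²/8200 = 0.0122 W
    P_R9 = (4.962 - 9.999)²/9100 = 0.002787 W
    P_R10 = (4.962 - 6.072)²/11 = 0.1119 W
    P_R11 = (9.997 - 6.072)²/68000 = 0.0002265 W
    P_R12 = (9.997 - 0)²/15000 = 0.006662 W
  P_total = P_R1 + P_R2 + P_R3 + P_R4 + P_R5 + P_R6 + P_R7 + P_R8 + P_R9 + P_R10 + P_R11 + P_R12 = 6.071 W

Final answers:
1. V_1 = 4.962 V
2. I_R12 = 0.0006664 A
3. P_R7 = 8.928e-07 W
4. P_total = 6.071 W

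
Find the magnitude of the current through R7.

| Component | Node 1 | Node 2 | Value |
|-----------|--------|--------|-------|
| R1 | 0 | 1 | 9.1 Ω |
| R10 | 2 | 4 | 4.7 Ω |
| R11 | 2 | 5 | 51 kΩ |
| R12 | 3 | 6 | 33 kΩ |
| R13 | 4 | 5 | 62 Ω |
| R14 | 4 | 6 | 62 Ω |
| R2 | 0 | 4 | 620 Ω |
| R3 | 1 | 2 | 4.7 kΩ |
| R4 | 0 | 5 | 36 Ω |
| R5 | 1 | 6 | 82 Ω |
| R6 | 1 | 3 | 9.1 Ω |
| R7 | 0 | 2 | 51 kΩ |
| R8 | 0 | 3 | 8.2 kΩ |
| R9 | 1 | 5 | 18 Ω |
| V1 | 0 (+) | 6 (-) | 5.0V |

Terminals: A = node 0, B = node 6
Nodal analysis, taking node 6 as the 0 V reference.
Source V1 fixes V_0 = 5 V.
KCL at each unknown node (sum of currents leaving = 0; resistances in Ω):
  Node 1: (V_1 - 5)/9.1 + (V_1 - V_2)/4700 + (V_1 - 0)/82 + (V_1 - V_3)/9.1 + (V_1 - V_5)/18 = 0
  Node 2: (V_2 - V_1)/4700 + (V_2 - 5)/51000 + (V_2 - V_4)/4.7 + (V_2 - V_5)/51000 = 0
  Node 3: (V_3 - V_1)/9.1 + (V_3 - 5)/8200 + (V_3 - 0)/33000 = 0
  Node 4: (V_4 - 5)/620 + (V_4 - V_2)/4.7 + (V_4 - V_5)/62 + (V_4 - 0)/62 = 0
  Node 5: (V_5 - 5)/36 + (V_5 - V_1)/18 + (V_5 - V_2)/51000 + (V_5 - V_4)/62 = 0
Collecting terms (coefficients in siemens):
  0.2877·V_1 - 0.0002128·V_2 - 0.1099·V_3 - 0.05556·V_5 = 0.5495
  0.213·V_2 - 0.0002128·V_1 - 0.2128·V_4 - 0.00001961·V_5 = 0.00009804
  0.11·V_3 - 0.1099·V_1 = 0.0006098
  0.2466·V_4 - 0.2128·V_2 - 0.01613·V_5 = 0.008065
  0.09948·V_5 - 0.05556·V_1 - 0.00001961·V_2 - 0.01613·V_4 = 0.1389
Solving these 5 simultaneous equations (Gaussian elimination) gives:
  V_1 = 4.413 V, V_2 = 2.27 V, V_3 = 4.412 V, V_4 = 2.268 V
  V_5 = 4.228 V
I_R7 = (V_0 - V_2)/R7 = (5 - 2.27)/51000 = 0.00005352 A
|I_R7| = 0.00005352 A

Final answer: |I_R7| = 5.352e-05 A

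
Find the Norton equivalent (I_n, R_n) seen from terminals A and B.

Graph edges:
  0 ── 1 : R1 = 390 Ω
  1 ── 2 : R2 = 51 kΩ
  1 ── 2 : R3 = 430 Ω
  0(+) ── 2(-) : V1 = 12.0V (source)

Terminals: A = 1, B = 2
Find the Thévenin equivalent first; then I_n = V_th/R_th and R_n = R_th.
Step 1 — V_th is the open-circuit voltage V_A - V_B (nothing connected across the terminals).
Nodal analysis, taking node 2 as the 0 V reference.
Source V1 fixes V_0 = 12 V.
KCL at each unknown node (sum of currents leaving = 0; resistances in Ω):
  Node 1: (V_1 - 12)/390 + (V_1 - 0)/51000 + (V_1 - 0)/430 = 0
Collecting terms: 0.004909 × V_1 = 0.03077  =>  V_1 = 6.268 V
V_th = V_1 - V_2 = 6.268 - 0 = 6.268 V
Step 2 — R_th: zero the source — replace V1 by a short circuit (node 2 merges into node 0) — and find the resistance seen between A (node 1) and B (node 0).
Reduce the network between node 1 (A) and node 0 (B) by series/parallel combination:
  Rp1 = R1 ‖ R2 ‖ R3 (parallel, all between nodes 0 and 1) = 1/(1/390 + 1/51000 + 1/430) = 203.7 Ω
R_th = 203.7 Ω
I_n = V_th/R_th = 6.268/203.7 = 0.03077 A, and R_n = R_th = 203.7 Ω

Final answer: I_n = 0.03077 A, R_n = 203.7 Ω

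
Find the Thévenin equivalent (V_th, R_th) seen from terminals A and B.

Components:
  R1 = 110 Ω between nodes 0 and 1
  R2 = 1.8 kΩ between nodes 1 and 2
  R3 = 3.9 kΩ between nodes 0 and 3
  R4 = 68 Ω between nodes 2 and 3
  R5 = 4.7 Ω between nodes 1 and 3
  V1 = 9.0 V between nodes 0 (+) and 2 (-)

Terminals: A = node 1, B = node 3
Step 1 — V_th is the open-circuit voltage V_A - V_B (nothing connected across the terminals).
Nodal analysis, taking node 2 as the 0 V reference.
Source V1 fixes V_0 = 9 V.
KCL at each unknown node (sum of currents leaving = 0; resistances in Ω):
  Node 1: (V_1 - 9)/110 + (V_1 - 0)/1800 + (V_1 - V_3)/4.7 = 0
  Node 3: (V_3 - 9)/3900 + (V_3 - 0)/68 + (V_3 - V_1)/4.7 = 0
Collecting terms (coefficients in siemens):
  0.2224·V_1 - 0.2128·V_3 = 0.08182
  0.2277·V_3 - 0.2128·V_1 = 0.002308
Determinant D = (0.2224)(0.2277) - (-0.2128)(-0.2128) = 0.00538
V_1 = [(0.08182)(0.2277) - (-0.2128)(0.002308)]/D = 3.554 V
V_3 = [(0.2224)(0.002308) - (0.08182)(-0.2128)]/D = 3.331 V
V_th = V_1 - V_3 = 3.554 - 3.331 = 0.2234 V
Step 2 — R_th: zero the source — replace V1 by a short circuit (node 2 merges into node 0) — and find the resistance seen between A (node 1) and B (node 3).
Reduce the network between node 1 (A) and node 3 (B) by series/parallel combination:
  Rp1 = R1 ‖ R2 (parallel, both between nodes 0 and 1) = 1/(1/110 + 1/1800) = 103.7 Ω
  Rp2 = R3 ‖ R4 (parallel, both between nodes 0 and 3) = 1/(1/3900 + 1/68) = 66.83 Ω
  Rs1 = Rp1 + Rp2 (series, joined only at node 0) = 103.7 + 66.83 = 170.5 Ω
  Rp3 = R5 ‖ Rs1 (parallel, both between nodes 1 and 3) = 1/(1/4.7 + 1/170.5) = 4.574 Ω
R_th = 4.574 Ω

Final answer: V_th = 0.2234 V, R_th = 4.574 Ω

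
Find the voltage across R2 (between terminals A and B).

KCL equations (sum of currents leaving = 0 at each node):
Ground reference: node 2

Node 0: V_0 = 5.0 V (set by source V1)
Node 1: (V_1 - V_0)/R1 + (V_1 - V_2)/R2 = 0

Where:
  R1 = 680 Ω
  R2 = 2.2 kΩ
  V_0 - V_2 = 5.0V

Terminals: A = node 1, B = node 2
R1 and R2 are in series across V1 (node 0 → node 1 → node 2), and the output A–B is taken across R2, so this is a voltage divider.
Series current: I = V1/(R1 + R2) = 5/(680 + 2200) = 5/2880 = 0.001736 A
V_R2 = I × R2 = V1 × R2/(R1 + R2) = 5 × 2200/2880 = 3.819 V

Final answer: 3.819 V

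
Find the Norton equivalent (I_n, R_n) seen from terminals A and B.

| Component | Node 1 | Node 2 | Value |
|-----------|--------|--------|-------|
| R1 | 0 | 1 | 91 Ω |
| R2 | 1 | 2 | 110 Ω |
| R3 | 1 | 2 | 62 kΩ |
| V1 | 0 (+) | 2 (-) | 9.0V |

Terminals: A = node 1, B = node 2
Find the Thévenin equivalent first; then I_n = V_th/R_th and R_n = R_th.
Step 1 — V_th is the open-circuit voltage V_A - V_B (nothing connected across the terminals).
Nodal analysis, taking node 2 as the 0 V reference.
Source V1 fixes V_0 = 9 V.
KCL at each unknown node (sum of currents leaving = 0; resistances in Ω):
  Node 1: (V_1 - 9)/91 + (V_1 - 0)/110 + (V_1 - 0)/62000 = 0
Collecting terms: 0.0201 × V_1 = 0.0989  =>  V_1 = 4.921 V
V_th = V_1 - V_2 = 4.921 - 0 = 4.921 V
Step 2 — R_th: zero the source — replace V1 by a short circuit (node 2 merges into node 0) — and find the resistance seen between A (node 1) and B (node 0).
Reduce the network between node 1 (A) and node 0 (B) by series/parallel combination:
  Rp1 = R1 ‖ R2 ‖ R3 (parallel, all between nodes 0 and 1) = 1/(1/91 + 1/110 + 1/62000) = 49.76 Ω
R_th = 49.76 Ω
I_n = V_th/R_th = 4.921/49.76 = 0.0989 A, and R_n = R_th = 49.76 Ω

Final answer: I_n = 0.0989 A, R_n = 49.76 Ω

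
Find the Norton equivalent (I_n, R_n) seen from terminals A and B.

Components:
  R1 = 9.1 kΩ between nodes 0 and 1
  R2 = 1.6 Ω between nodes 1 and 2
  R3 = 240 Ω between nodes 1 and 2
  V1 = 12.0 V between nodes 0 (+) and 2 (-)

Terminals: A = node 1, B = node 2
Find the Thévenin equivalent first; then I_n = V_th/R_th and R_n = R_th.
Step 1 — V_th is the open-circuit voltage V_A - V_B (nothing connected across the terminals).
Nodal analysis, taking node 2 as the 0 V reference.
Source V1 fixes V_0 = 12 V.
KCL at each unknown node (sum of currents leaving = 0; resistances in Ω):
  Node 1: (V_1 - 12)/9100 + (V_1 - 0)/1.6 + (V_1 - 0)/240 = 0
Collecting terms: 0.6293 × V_1 = 0.001319  =>  V_1 = 0.002096 V
V_th = V_1 - V_2 = 0.002096 - 0 = 0.002096 V
Step 2 — R_th: zero the source — replace V1 by a short circuit (node 2 merges into node 0) — and find the resistance seen between A (node 1) and B (node 0).
Reduce the network between node 1 (A) and node 0 (B) by series/parallel combination:
  Rp1 = R1 ‖ R2 ‖ R3 (parallel, all between nodes 0 and 1) = 1/(1/9100 + 1/1.6 + 1/240) = 1.589 Ω
R_th = 1.589 Ω
I_n = V_th/R_th = 0.002096/1.589 = 0.001319 A, and R_n = R_th = 1.589 Ω

Final answer: I_n = 0.001319 A, R_n = 1.589 Ω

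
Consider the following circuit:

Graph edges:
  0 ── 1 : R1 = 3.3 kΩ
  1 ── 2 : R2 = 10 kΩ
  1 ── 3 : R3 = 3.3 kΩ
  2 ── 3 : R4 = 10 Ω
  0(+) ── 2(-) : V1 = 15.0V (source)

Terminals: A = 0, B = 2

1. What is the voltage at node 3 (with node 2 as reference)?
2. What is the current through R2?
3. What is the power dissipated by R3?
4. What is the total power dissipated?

Nodal analysis, taking node 2 as the 0 V reference.
Source V1 fixes V_0 = 15 V.
KCL at each unknown node (sum of currents leaving = 0; resistances in Ω):
  Node 1: (V_1 - 15)/3300 + (V_1 - 0)/10000 + (V_1 - V_3)/3300 = 0
  Node 3: (V_3 - V_1)/3300 + (V_3 - 0)/10 = 0
Collecting terms (coefficients in siemens):
  0.0007061·V_1 - 0.000303·V_3 = 0.004545
  0.1003·V_3 - 0.000303·V_1 = 0
Determinant D = (0.0007061)(0.1003) - (-0.000303)(-0.000303) = 0.00007073
V_1 = [(0.004545)(0.1003) - (-0.000303)(0)]/D = 6.446 V
V_3 = [(0.0007061)(0) - (0.004545)(-0.000303)]/D = 0.01947 V
Part 1:
  Read off the nodal solution: V_3 = 0.01947 V
Part 2:
  I_R2 = (V_1 - V_2)/R2 = (6.446 - 0)/10000 = 0.0006446 A
  Magnitude: I_R2 = 0.0006446 A
Part 3:
  I_R3 = (V_1 - V_3)/R3 = (6.446 - 0.01947)/3300 = 0.001947 A
  P_R3 = I_R3² × R3 = (0.001947)² × 3300 = 0.01252 W
Part 4:
  Power in each resistor, P = (ΔV)²/R:
    P_R1 = (15 - 6.446)²/3300 = 0.02217 W
    P_R2 = (6.446 - 0)²/10000 = 0.004155 W
    P_R3 = (6.446 - 0.01947)²/3300 = 0.01252 W
    P_R4 = (0 - 0.01947)²/10 = 0.00003793 W
  P_total = P_R1 + P_R2 + P_R3 + P_R4 = 0.03888 W

Final answers:
1. V_3 = 0.01947 V
2. I_R2 = 0.0006446 A
3. P_R3 = 0.01252 W
4. P_total = 0.03888 W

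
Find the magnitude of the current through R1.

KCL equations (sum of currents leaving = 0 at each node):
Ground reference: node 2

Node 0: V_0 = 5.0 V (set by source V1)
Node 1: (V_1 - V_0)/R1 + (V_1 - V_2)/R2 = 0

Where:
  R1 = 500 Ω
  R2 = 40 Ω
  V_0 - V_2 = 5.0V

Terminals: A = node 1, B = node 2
Nodal analysis, taking node 2 as the 0 V reference.
Source V1 fixes V_0 = 5 V.
KCL at each unknown node (sum of currents leaving = 0; resistances in Ω):
  Node 1: (V_1 - 5)/500 + (V_1 - 0)/40 = 0
Collecting terms: 0.027 × V_1 = 0.01  =>  V_1 = 0.3704 V
I_R1 = (V_0 - V_1)/R1 = (5 - 0.3704)/500 = 0.009259 A
|I_R1| = 0.009259 A

Final answer: |I_R1| = 0.009259 A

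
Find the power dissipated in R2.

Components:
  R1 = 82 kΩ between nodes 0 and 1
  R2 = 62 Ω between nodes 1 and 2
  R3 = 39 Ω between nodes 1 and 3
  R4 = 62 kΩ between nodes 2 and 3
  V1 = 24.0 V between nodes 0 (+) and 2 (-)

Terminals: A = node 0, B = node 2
Nodal analysis, taking node 2 as the 0 V reference.
Source V1 fixes V_0 = 24 V.
KCL at each unknown node (sum of currents leaving = 0; resistances in Ω):
  Node 1: (V_1 - 24)/82000 + (V_1 - 0)/62 + (V_1 - V_3)/39 = 0
  Node 3: (V_3 - V_1)/39 + (V_3 - 0)/62000 = 0
Collecting terms (coefficients in siemens):
  0.04178·V_1 - 0.02564·V_3 = 0.0002927
  0.02566·V_3 - 0.02564·V_1 = 0
Determinant D = (0.04178)(0.02566) - (-0.02564)(-0.02564) = 0.0004146
V_1 = [(0.0002927)(0.02566) - (-0.02564)(0)]/D = 0.01811 V
V_3 = [(0.04178)(0) - (0.0002927)(-0.02564)]/D = 0.0181 V
I_R2 = (V_1 - V_2)/R2 = (0.01811 - 0)/62 = 0.0002922 A
P_R2 = I_R2² × R2 = (0.0002922)² × 62 = 0.000005293 W

Final answer: 5.293e-06 W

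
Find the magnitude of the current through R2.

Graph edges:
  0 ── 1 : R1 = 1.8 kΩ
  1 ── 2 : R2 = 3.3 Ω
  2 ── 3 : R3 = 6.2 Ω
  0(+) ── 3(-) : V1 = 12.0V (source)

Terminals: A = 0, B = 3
Nodal analysis, taking node 3 as the 0 V reference.
Source V1 fixes V_0 = 12 V.
KCL at each unknown node (sum of currents leaving = 0; resistances in Ω):
  Node 1: (V_1 - 12)/1800 + (V_1 - V_2)/3.3 = 0
  Node 2: (V_2 - V_1)/3.3 + (V_2 - 0)/6.2 = 0
Collecting terms (coefficients in siemens):
  0.3036·V_1 - 0.303·V_2 = 0.006667
  0.4643·V_2 - 0.303·V_1 = 0
Determinant D = (0.3036)(0.4643) - (-0.303)(-0.303) = 0.04913
V_1 = [(0.006667)(0.4643) - (-0.303)(0)]/D = 0.063 V
V_2 = [(0.3036)(0) - (0.006667)(-0.303)]/D = 0.04112 V
I_R2 = (V_1 - V_2)/R2 = (0.063 - 0.04112)/3.3 = 0.006632 A
|I_R2| = 0.006632 A

Final answer: |I_R2| = 0.006632 A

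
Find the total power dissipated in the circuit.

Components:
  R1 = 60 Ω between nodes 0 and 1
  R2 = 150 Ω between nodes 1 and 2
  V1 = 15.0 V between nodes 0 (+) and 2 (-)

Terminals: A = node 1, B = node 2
Nodal analysis, taking node 2 as the 0 V reference.
Source V1 fixes V_0 = 15 V.
KCL at each unknown node (sum of currents leaving = 0; resistances in Ω):
  Node 1: (V_1 - 15)/60 + (V_1 - 0)/150 = 0
Collecting terms: 0.02333 × V_1 = 0.25  =>  V_1 = 10.71 V
Power in each resistor, P = (ΔV)²/R:
  P_R1 = (15 - 10.71)²/60 = 0.3061 W
  P_R2 = (10.71 - 0)²/150 = 0.7653 W
P_total = P_R1 + P_R2 = 1.071 W

Final answer: 1.071 W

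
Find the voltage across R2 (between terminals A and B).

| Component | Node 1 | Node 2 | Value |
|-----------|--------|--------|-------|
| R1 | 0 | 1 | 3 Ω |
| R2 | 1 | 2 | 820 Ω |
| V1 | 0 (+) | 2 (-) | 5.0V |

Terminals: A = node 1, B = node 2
R1 and R2 are in series across V1 (node 0 → node 1 → node 2), and the output A–B is taken across R2, so this is a voltage divider.
Series current: I = V1/(R1 + R2) = 5/(3 + 820) = 5/823 = 0.006075 A
V_R2 = I × R2 = V1 × R2/(R1 + R2) = 5 × 820/823 = 4.982 V

Final answer: 4.982 V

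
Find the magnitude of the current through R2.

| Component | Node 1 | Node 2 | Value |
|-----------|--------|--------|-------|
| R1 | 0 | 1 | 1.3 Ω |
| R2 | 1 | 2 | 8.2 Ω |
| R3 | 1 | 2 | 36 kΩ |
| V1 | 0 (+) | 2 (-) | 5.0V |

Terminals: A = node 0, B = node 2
Nodal analysis, taking node 2 as the 0 V reference.
Source V1 fixes V_0 = 5 V.
KCL at each unknown node (sum of currents leaving = 0; resistances in Ω):
  Node 1: (V_1 - 5)/1.3 + (V_1 - 0)/8.2 + (V_1 - 0)/36000 = 0
Collecting terms: 0.8912 × V_1 = 3.846  =>  V_1 = 4.316 V
I_R2 = (V_1 - V_2)/R2 = (4.316 - 0)/8.2 = 0.5263 A
|I_R2| = 0.5263 A

Final answer: |I_R2| = 0.5263 A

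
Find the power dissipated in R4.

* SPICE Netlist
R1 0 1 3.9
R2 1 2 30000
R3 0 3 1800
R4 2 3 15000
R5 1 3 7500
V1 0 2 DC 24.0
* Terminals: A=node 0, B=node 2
Nodal analysis, taking node 2 as the 0 V reference.
Source V1 fixes V_0 = 24 V.
KCL at each unknown node (sum of currents leaving = 0; resistances in Ω):
  Node 1: (V_1 - 24)/3.9 + (V_1 - 0)/30000 + (V_1 - V_3)/7500 = 0
  Node 3: (V_3 - 24)/1800 + (V_3 - 0)/15000 + (V_3 - V_1)/7500 = 0
Collecting terms (coefficients in siemens):
  0.2566·V_1 - 0.0001333·V_3 = 6.154
  0.0007556·V_3 - 0.0001333·V_1 = 0.01333
Determinant D = (0.2566)(0.0007556) - (-0.0001333)(-0.0001333) = 0.0001938
V_1 = [(6.154)(0.0007556) - (-0.0001333)(0.01333)]/D = 24 V
V_3 = [(0.2566)(0.01333) - (6.154)(-0.0001333)]/D = 21.88 V
I_R4 = (V_2 - V_3)/R4 = (0 - 21.88)/15000 = -0.001459 A
P_R4 = I_R4² × R4 = (-0.001459)² × 15000 = 0.03192 W

Final answer: 0.03192 W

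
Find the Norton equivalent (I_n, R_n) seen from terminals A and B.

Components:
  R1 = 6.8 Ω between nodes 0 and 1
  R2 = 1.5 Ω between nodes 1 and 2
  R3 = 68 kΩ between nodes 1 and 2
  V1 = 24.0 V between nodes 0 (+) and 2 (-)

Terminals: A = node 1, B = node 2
Find the Thévenin equivalent first; then I_n = V_th/R_th and R_n = R_th.
Step 1 — V_th is the open-circuit voltage V_A - V_B (nothing connected across the terminals).
Nodal analysis, taking node 2 as the 0 V reference.
Source V1 fixes V_0 = 24 V.
KCL at each unknown node (sum of currents leaving = 0; resistances in Ω):
  Node 1: (V_1 - 24)/6.8 + (V_1 - 0)/1.5 + (V_1 - 0)/68000 = 0
Collecting terms: 0.8137 × V_1 = 3.529  =>  V_1 = 4.337 V
V_th = V_1 - V_2 = 4.337 - 0 = 4.337 V
Step 2 — R_th: zero the source — replace V1 by a short circuit (node 2 merges into node 0) — and find the resistance seen between A (node 1) and B (node 0).
Reduce the network between node 1 (A) and node 0 (B) by series/parallel combination:
  Rp1 = R1 ‖ R2 ‖ R3 (parallel, all between nodes 0 and 1) = 1/(1/6.8 + 1/1.5 + 1/68000) = 1.229 Ω
R_th = 1.229 Ω
I_n = V_th/R_th = 4.337/1.229 = 3.529 A, and R_n = R_th = 1.229 Ω

Final answer: I_n = 3.529 A, R_n = 1.229 Ω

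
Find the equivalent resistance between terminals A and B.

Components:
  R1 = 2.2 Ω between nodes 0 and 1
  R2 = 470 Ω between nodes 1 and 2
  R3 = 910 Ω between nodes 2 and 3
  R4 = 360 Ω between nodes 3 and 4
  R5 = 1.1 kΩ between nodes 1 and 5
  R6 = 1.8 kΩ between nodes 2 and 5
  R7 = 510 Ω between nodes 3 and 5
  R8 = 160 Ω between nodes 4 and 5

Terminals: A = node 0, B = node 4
The network is not a plain series/parallel combination. Inject a 1 A test current into terminal A (node 0) and return it from terminal B (node 4); then R_eq = V_A / (1 A).
Nodal analysis, taking node 4 as the 0 V reference.
Current source I_test pushes 1 A into node 0 and draws it out of node 4.
KCL at each unknown node (sum of currents leaving = 0; resistances in Ω):
  Node 0: (V_0 - V_1)/2.2 - 1 = 0
  Node 1: (V_1 - V_0)/2.2 + (V_1 - V_2)/470 + (V_1 - V_5)/1100 = 0
  Node 2: (V_2 - V_1)/470 + (V_2 - V_3)/910 + (V_2 - V_5)/1800 = 0
  Node 3: (V_3 - V_2)/910 + (V_3 - 0)/360 + (V_3 - V_5)/510 = 0
  Node 5: (V_5 - V_1)/1100 + (V_5 - V_2)/1800 + (V_5 - V_3)/510 + (V_5 - 0)/160 = 0
Collecting terms (coefficients in siemens):
  0.4545·V_0 - 0.4545·V_1 = 1
  0.4576·V_1 - 0.4545·V_0 - 0.002128·V_2 - 0.0009091·V_5 = 0
  0.003782·V_2 - 0.002128·V_1 - 0.001099·V_3 - 0.0005556·V_5 = 0
  0.005837·V_3 - 0.001099·V_2 - 0.001961·V_5 = 0
  0.009675·V_5 - 0.0009091·V_1 - 0.0005556·V_2 - 0.001961·V_3 = 0
Solving these 5 simultaneous equations (Gaussian elimination) gives:
  V_0 = 656.7 V, V_1 = 654.5 V, V_2 = 417.6 V, V_3 = 115.2 V
  V_5 = 108.8 V
R_eq = V_0 / 1 A = 656.7 Ω

Final answer: 656.7 Ω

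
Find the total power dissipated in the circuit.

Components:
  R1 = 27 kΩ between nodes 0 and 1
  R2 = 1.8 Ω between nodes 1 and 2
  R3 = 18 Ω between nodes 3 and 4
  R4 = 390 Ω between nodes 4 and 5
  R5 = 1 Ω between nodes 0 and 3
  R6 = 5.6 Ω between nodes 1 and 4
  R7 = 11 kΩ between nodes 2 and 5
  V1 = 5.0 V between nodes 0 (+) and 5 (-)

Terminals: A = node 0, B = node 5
Nodal analysis, taking node 5 as the 0 V reference.
Source V1 fixes V_0 = 5 V.
KCL at each unknown node (sum of currents leaving = 0; resistances in Ω):
  Node 1: (V_1 - 5)/27000 + (V_1 - V_2)/1.8 + (V_1 - V_4)/5.6 = 0
  Node 2: (V_2 - V_1)/1.8 + (V_2 - 0)/11000 = 0
  Node 3: (V_3 - V_4)/18 + (V_3 - 5)/1 = 0
  Node 4: (V_4 - V_3)/18 + (V_4 - 0)/390 + (V_4 - V_1)/5.6 = 0
Collecting terms (coefficients in siemens):
  0.7342·V_1 - 0.5556·V_2 - 0.1786·V_4 = 0.0001852
  0.5556·V_2 - 0.5556·V_1 = 0
  1.056·V_3 - 0.05556·V_4 = 5
  0.2367·V_4 - 0.1786·V_1 - 0.05556·V_3 = 0
Solving these 4 simultaneous equations (Gaussian elimination) gives:
  V_1 = 4.758 V, V_2 = 4.757 V, V_3 = 4.987 V, V_4 = 4.76 V
Power in each resistor, P = (ΔV)²/R:
  P_R1 = (5 - 4.758)²/27000 = 0.000002175 W
  P_R2 = (4.758 - 4.757)²/1.8 = 0.0000003366 W
  P_R3 = (4.987 - 4.76)²/18 = 0.002871 W
  P_R4 = (4.76 - 0)²/390 = 0.0581 W
  P_R5 = (5 - 4.987)²/1 = 0.0001595 W
  P_R6 = (4.758 - 4.76)²/5.6 = 0.000001004 W
  P_R7 = (4.757 - 0)²/11000 = 0.002057 W
P_total = P_R1 + P_R2 + P_R3 + P_R4 + P_R5 + P_R6 + P_R7 = 0.06319 W

Final answer: 0.06319 W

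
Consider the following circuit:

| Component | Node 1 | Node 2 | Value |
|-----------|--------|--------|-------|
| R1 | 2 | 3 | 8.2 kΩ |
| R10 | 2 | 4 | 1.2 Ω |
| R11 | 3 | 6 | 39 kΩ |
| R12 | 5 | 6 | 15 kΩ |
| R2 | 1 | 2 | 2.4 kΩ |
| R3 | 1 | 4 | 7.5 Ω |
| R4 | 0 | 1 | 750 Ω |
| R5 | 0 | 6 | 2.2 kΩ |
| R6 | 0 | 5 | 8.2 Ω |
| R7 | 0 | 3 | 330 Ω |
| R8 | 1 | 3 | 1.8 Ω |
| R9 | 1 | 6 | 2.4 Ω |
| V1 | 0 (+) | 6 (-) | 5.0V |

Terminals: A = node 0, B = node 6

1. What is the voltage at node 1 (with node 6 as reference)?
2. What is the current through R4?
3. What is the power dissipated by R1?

Nodal analysis, taking node 6 as the 0 V reference.
Source V1 fixes V_0 = 5 V.
KCL at each unknown node (sum of currents leaving = 0; resistances in Ω):
  Node 1: (V_1 - V_2)/2400 + (V_1 - V_4)/7.5 + (V_1 - 5)/750 + (V_1 - V_3)/1.8 + (V_1 - 0)/2.4 = 0
  Node 2: (V_2 - V_3)/8200 + (V_2 - V_1)/2400 + (V_2 - V_4)/1.2 = 0
  Node 3: (V_3 - V_2)/8200 + (V_3 - 5)/330 + (V_3 - V_1)/1.8 + (V_3 - 0)/39000 = 0
  Node 4: (V_4 - V_1)/7.5 + (V_4 - V_2)/1.2 = 0
  Node 5: (V_5 - 5)/8.2 + (V_5 - 0)/15000 = 0
Collecting terms (coefficients in siemens):
  1.107·V_1 - 0.0004167·V_2 - 0.5556·V_3 - 0.1333·V_4 = 0.006667
  0.8339·V_2 - 0.0004167·V_1 - 0.000122·V_3 - 0.8333·V_4 = 0
  0.5587·V_3 - 0.5556·V_1 - 0.000122·V_2 = 0.01515
  0.9667·V_4 - 0.1333·V_1 - 0.8333·V_2 = 0
  0.122·V_5 = 0.6098
Solving these 5 simultaneous equations (Gaussian elimination) gives:
  V_1 = 0.05162 V, V_2 = 0.05165 V, V_3 = 0.07846 V, V_4 = 0.05165 V
  V_5 = 4.997 V
Part 1:
  Read off the nodal solution: V_1 = 0.05162 V
Part 2:
  I_R4 = (V_0 - V_1)/R4 = (5 - 0.05162)/750 = 0.006598 A
  Magnitude: I_R4 = 0.006598 A
Part 3:
  I_R1 = (V_2 - V_3)/R1 = (0.05165 - 0.07846)/8200 = -0.000003269 A
  P_R1 = I_R1² × R1 = (-0.000003269)² × 8200 = 0.00000008764 W

Final answers:
1. V_1 = 0.05162 V
2. I_R4 = 0.006598 A
3. P_R1 = 8.764e-08 W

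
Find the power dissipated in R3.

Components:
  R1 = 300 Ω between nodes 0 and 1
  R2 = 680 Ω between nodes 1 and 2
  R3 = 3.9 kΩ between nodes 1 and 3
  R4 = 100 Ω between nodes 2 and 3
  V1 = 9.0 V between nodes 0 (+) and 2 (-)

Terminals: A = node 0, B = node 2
Nodal analysis, taking node 2 as the 0 V reference.
Source V1 fixes V_0 = 9 V.
KCL at each unknown node (sum of currents leaving = 0; resistances in Ω):
  Node 1: (V_1 - 9)/300 + (V_1 - 0)/680 + (V_1 - V_3)/3900 = 0
  Node 3: (V_3 - V_1)/3900 + (V_3 - 0)/100 = 0
Collecting terms (coefficients in siemens):
  0.00506·V_1 - 0.0002564·V_3 = 0.03
  0.01026·V_3 - 0.0002564·V_1 = 0
Determinant D = (0.00506)(0.01026) - (-0.0002564)(-0.0002564) = 0.00005184
V_1 = [(0.03)(0.01026) - (-0.0002564)(0)]/D = 5.936 V
V_3 = [(0.00506)(0) - (0.03)(-0.0002564)]/D = 0.1484 V
I_R3 = (V_1 - V_3)/R3 = (5.936 - 0.1484)/3900 = 0.001484 A
P_R3 = I_R3² × R3 = (0.001484)² × 3900 = 0.008589 W

Final answer: 0.008589 W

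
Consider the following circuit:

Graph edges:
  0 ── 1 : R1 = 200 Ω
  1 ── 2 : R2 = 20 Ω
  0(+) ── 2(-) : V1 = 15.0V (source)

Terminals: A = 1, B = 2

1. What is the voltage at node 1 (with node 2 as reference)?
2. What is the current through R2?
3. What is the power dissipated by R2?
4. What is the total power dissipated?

Nodal analysis, taking node 2 as the 0 V reference.
Source V1 fixes V_0 = 15 V.
KCL at each unknown node (sum of currents leaving = 0; resistances in Ω):
  Node 1: (V_1 - 15)/200 + (V_1 - 0)/20 = 0
Collecting terms: 0.055 × V_1 = 0.075  =>  V_1 = 1.364 V
Part 1:
  Read off the nodal solution: V_1 = 1.364 V
Part 2:
  I_R2 = (V_1 - V_2)/R2 = (1.364 - 0)/20 = 0.06818 A
  Magnitude: I_R2 = 0.06818 A
Part 3:
  I_R2 = (V_1 - V_2)/R2 = (1.364 - 0)/20 = 0.06818 A
  P_R2 = I_R2² × R2 = (0.06818)² × 20 = 0.09298 W
Part 4:
  Power in each resistor, P = (ΔV)²/R:
    P_R1 = (15 - 1.364)²/200 = 0.9298 W
    P_R2 = (1.364 - 0)²/20 = 0.09298 W
  P_total = P_R1 + P_R2 = 1.023 W

Final answers:
1. V_1 = 1.364 V
2. I_R2 = 0.06818 A
3. P_R2 = 0.09298 W
4. P_total = 1.023 W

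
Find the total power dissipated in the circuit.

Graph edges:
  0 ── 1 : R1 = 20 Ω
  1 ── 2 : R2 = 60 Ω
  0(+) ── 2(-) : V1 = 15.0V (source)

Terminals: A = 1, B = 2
Nodal analysis, taking node 2 as the 0 V reference.
Source V1 fixes V_0 = 15 V.
KCL at each unknown node (sum of currents leaving = 0; resistances in Ω):
  Node 1: (V_1 - 15)/20 + (V_1 - 0)/60 = 0
Collecting terms: 0.06667 × V_1 = 0.75  =>  V_1 = 11.25 V
Power in each resistor, P = (ΔV)²/R:
  P_R1 = (15 - 11.25)²/20 = 0.7031 W
  P_R2 = (11.25 - 0)²/60 = 2.109 W
P_total = P_R1 + P_R2 = 2.812 W

Final answer: 2.812 W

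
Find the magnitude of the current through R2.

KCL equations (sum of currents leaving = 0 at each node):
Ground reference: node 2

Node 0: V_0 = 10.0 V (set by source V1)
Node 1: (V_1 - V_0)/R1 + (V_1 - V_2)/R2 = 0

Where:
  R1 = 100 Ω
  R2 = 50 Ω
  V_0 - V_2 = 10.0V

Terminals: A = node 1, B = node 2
Nodal analysis, taking node 2 as the 0 V reference.
Source V1 fixes V_0 = 10 V.
KCL at each unknown node (sum of currents leaving = 0; resistances in Ω):
  Node 1: (V_1 - 10)/100 + (V_1 - 0)/50 = 0
Collecting terms: 0.03 × V_1 = 0.1  =>  V_1 = 3.333 V
I_R2 = (V_1 - V_2)/R2 = (3.333 - 0)/50 = 0.06667 A
|I_R2| = 0.06667 A

Final answer: |I_R2| = 0.06667 A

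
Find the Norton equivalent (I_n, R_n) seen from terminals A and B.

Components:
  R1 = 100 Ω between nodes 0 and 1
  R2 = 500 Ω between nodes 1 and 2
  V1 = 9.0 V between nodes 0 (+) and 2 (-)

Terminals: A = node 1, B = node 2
Find the Thévenin equivalent first; then I_n = V_th/R_th and R_n = R_th.
Step 1 — V_th is the open-circuit voltage V_A - V_B (nothing connected across the terminals).
Nodal analysis, taking node 2 as the 0 V reference.
Source V1 fixes V_0 = 9 V.
KCL at each unknown node (sum of currents leaving = 0; resistances in Ω):
  Node 1: (V_1 - 9)/100 + (V_1 - 0)/500 = 0
Collecting terms: 0.012 × V_1 = 0.09  =>  V_1 = 7.5 V
V_th = V_1 - V_2 = 7.5 - 0 = 7.5 V
Step 2 — R_th: zero the source — replace V1 by a short circuit (node 2 merges into node 0) — and find the resistance seen between A (node 1) and B (node 0).
Reduce the network between node 1 (A) and node 0 (B) by series/parallel combination:
  Rp1 = R1 ‖ R2 (parallel, both between nodes 0 and 1) = 1/(1/100 + 1/500) = 83.33 Ω
R_th = 83.33 Ω
I_n = V_th/R_th = 7.5/83.33 = 0.09 A, and R_n = R_th = 83.33 Ω

Final answer: I_n = 0.09 A, R_n = 83.33 Ω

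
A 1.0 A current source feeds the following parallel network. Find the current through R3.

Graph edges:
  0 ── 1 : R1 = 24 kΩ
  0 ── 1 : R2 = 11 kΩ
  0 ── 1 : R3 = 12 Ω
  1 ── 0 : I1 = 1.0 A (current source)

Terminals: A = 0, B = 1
All resistors sit directly between nodes 0 and 1, so they are in parallel and share one voltage V; the full source current 1 A splits among them.
1/R_par = 1/24000 + 1/11000 + 1/12 = 0.08347 S  =>  R_par = 11.98 Ω
V = I × R_par = 1 × 11.98 = 11.98 V
I_R3 = V/R3 = 11.98/12 = 0.9984 A

Final answer: 0.9984 A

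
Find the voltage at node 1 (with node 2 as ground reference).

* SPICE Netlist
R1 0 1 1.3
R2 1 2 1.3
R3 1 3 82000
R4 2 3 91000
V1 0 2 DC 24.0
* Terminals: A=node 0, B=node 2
Nodal analysis, taking node 2 as the 0 V reference.
Source V1 fixes V_0 = 24 V.
KCL at each unknown node (sum of currents leaving = 0; resistances in Ω):
  Node 1: (V_1 - 24)/1.3 + (V_1 - 0)/1.3 + (V_1 - V_3)/82000 = 0
  Node 3: (V_3 - V_1)/82000 + (V_3 - 0)/91000 = 0
Collecting terms (coefficients in siemens):
  1.538·V_1 - 0.0000122·V_3 = 18.46
  0.00002318·V_3 - 0.0000122·V_1 = 0
Determinant D = (1.538)(0.00002318) - (-0.0000122)(-0.0000122) = 0.00003567
V_1 = [(18.46)(0.00002318) - (-0.0000122)(0)]/D = 12 V
V_3 = [(1.538)(0) - (18.46)(-0.0000122)]/D = 6.312 V
The requested potential is V_1 = 12 V.

Final answer: V_1 = 12 V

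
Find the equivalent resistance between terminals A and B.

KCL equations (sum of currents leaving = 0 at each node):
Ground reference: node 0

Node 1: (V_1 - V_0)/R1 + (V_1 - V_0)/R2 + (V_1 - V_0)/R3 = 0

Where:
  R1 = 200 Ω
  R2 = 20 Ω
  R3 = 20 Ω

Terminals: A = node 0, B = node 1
Reduce the network between node 0 (A) and node 1 (B) by series/parallel combination:
  Rp1 = R1 ‖ R2 ‖ R3 (parallel, all between nodes 0 and 1) = 1/(1/200 + 1/20 + 1/20) = 9.524 Ω
R_eq = 9.524 Ω

Final answer: 9.524 Ω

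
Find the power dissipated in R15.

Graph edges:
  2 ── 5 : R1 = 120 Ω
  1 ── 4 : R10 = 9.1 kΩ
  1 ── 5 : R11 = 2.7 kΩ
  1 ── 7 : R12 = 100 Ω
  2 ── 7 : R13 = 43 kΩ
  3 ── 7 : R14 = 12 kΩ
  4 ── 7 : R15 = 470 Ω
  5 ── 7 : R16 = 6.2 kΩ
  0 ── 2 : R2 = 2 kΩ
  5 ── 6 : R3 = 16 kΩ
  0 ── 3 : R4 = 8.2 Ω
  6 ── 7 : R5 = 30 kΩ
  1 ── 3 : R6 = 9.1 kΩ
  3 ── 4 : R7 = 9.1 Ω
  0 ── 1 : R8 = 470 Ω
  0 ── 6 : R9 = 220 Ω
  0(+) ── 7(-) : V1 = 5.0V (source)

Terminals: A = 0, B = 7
Nodal analysis, taking node 7 as the 0 V reference.
Source V1 fixes V_0 = 5 V.
KCL at each unknown node (sum of currents leaving = 0; resistances in Ω):
  Node 1: (V_1 - V_3)/9100 + (V_1 - 5)/470 + (V_1 - V_4)/9100 + (V_1 - V_5)/2700 + (V_1 - 0)/100 = 0
  Node 2: (V_2 - V_5)/120 + (V_2 - 5)/2000 + (V_2 - 0)/43000 = 0
  Node 3: (V_3 - 5)/8.2 + (V_3 - V_1)/9100 + (V_3 - V_4)/9.1 + (V_3 - 0)/12000 = 0
  Node 4: (V_4 - V_3)/9.1 + (V_4 - V_1)/9100 + (V_4 - 0)/470 = 0
  Node 5: (V_5 - V_2)/120 + (V_5 - V_6)/16000 + (V_5 - V_1)/2700 + (V_5 - 0)/6200 = 0
  Node 6: (V_6 - V_5)/16000 + (V_6 - 0)/30000 + (V_6 - 5)/220 = 0
Collecting terms (coefficients in siemens):
  0.01272·V_1 - 0.0001099·V_3 - 0.0001099·V_4 - 0.0003704·V_5 = 0.01064
  0.008857·V_2 - 0.008333·V_5 = 0.0025
  0.232·V_3 - 0.0001099·V_1 - 0.1099·V_4 = 0.6098
  0.1121·V_4 - 0.0001099·V_1 - 0.1099·V_3 = 0
  0.008927·V_5 - 0.0003704·V_1 - 0.008333·V_2 - 0.0000625·V_6 = 0
  0.004641·V_6 - 0.0000625·V_5 = 0.02273
Solving these 6 simultaneous equations (Gaussian elimination) gives:
  V_1 = 1.002 V, V_2 = 2.908 V, V_3 = 4.906 V, V_4 = 4.809 V
  V_5 = 2.79 V, V_6 = 4.934 V
I_R15 = (V_4 - V_7)/R15 = (4.809 - 0)/470 = 0.01023 A
P_R15 = I_R15² × R15 = (0.01023)² × 470 = 0.0492 W

Final answer: 0.0492 W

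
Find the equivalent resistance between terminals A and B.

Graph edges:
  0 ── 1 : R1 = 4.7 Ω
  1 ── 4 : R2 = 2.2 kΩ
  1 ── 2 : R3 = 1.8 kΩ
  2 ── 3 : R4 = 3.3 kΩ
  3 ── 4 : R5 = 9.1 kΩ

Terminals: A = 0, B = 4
Reduce the network between node 0 (A) and node 4 (B) by series/parallel combination:
  Rs1 = R3 + R4 (series, joined only at node 2) = 1800 + 3300 = 5100 Ω
  Rs2 = R5 + Rs1 (series, joined only at node 3) = 9100 + 5100 = 14200 Ω
  Rp1 = R2 ‖ Rs2 (parallel, both between nodes 1 and 4) = 1/(1/2200 + 1/14200) = 1905 Ω
  Rs3 = R1 + Rp1 (series, joined only at node 1) = 4.7 + 1905 = 1910 Ω
R_eq = 1.91 kΩ

Final answer: 1.91 kΩ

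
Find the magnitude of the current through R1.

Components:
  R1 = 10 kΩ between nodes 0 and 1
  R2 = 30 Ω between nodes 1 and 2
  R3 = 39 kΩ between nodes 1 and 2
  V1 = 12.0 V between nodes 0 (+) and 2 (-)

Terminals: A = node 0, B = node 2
Nodal analysis, taking node 2 as the 0 V reference.
Source V1 fixes V_0 = 12 V.
KCL at each unknown node (sum of currents leaving = 0; resistances in Ω):
  Node 1: (V_1 - 12)/10000 + (V_1 - 0)/30 + (V_1 - 0)/39000 = 0
Collecting terms: 0.03346 × V_1 = 0.0012  =>  V_1 = 0.03586 V
I_R1 = (V_0 - V_1)/R1 = (12 - 0.03586)/10000 = 0.001196 A
|I_R1| = 0.001196 A

Final answer: |I_R1| = 0.001196 A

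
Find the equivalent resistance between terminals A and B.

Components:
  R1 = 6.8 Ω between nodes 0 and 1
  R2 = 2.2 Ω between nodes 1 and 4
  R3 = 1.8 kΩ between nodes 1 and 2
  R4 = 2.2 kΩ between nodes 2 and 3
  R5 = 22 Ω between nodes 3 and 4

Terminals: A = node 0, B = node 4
Reduce the network between node 0 (A) and node 4 (B) by series/parallel combination:
  Rs1 = R3 + R4 (series, joined only at node 2) = 1800 + 2200 = 4000 Ω
  Rs2 = R5 + Rs1 (series, joined only at node 3) = 22 + 4000 = 4022 Ω
  Rp1 = R2 ‖ Rs2 (parallel, both between nodes 1 and 4) = 1/(1/2.2 + 1/4022) = 2.199 Ω
  Rs3 = R1 + Rp1 (series, joined only at node 1) = 6.8 + 2.199 = 8.999 Ω
R_eq = 8.999 Ω

Final answer: 8.999 Ω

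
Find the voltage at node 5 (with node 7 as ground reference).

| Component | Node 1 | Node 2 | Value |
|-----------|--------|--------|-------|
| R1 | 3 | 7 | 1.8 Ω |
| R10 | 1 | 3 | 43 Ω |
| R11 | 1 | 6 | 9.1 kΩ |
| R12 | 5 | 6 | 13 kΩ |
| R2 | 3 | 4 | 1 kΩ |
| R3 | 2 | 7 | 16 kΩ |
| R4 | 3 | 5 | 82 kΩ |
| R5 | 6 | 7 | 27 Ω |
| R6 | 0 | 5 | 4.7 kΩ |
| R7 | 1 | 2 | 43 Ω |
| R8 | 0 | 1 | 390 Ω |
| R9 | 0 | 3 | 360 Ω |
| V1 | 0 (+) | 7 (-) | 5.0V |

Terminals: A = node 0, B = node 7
Nodal analysis, taking node 7 as the 0 V reference.
Source V1 fixes V_0 = 5 V.
KCL at each unknown node (sum of currents leaving = 0; resistances in Ω):
  Node 1: (V_1 - V_2)/43 + (V_1 - 5)/390 + (V_1 - V_3)/43 + (V_1 - V_6)/9100 = 0
  Node 2: (V_2 - 0)/16000 + (V_2 - V_1)/43 = 0
  Node 3: (V_3 - 0)/1.8 + (V_3 - V_4)/1000 + (V_3 - V_5)/82000 + (V_3 - 5)/360 + (V_3 - V_1)/43 = 0
  Node 4: (V_4 - V_3)/1000 = 0
  Node 5: (V_5 - V_3)/82000 + (V_5 - 5)/4700 + (V_5 - V_6)/13000 = 0
  Node 6: (V_6 - 0)/27 + (V_6 - V_1)/9100 + (V_6 - V_5)/13000 = 0
Collecting terms (coefficients in siemens):
  0.04919·V_1 - 0.02326·V_2 - 0.02326·V_3 - 0.0001099·V_6 = 0.01282
  0.02332·V_2 - 0.02326·V_1 = 0
  0.5826·V_3 - 0.02326·V_1 - 0.001·V_4 - 0.0000122·V_5 = 0.01389
  0.001·V_4 - 0.001·V_3 = 0
  0.0003019·V_5 - 0.0000122·V_3 - 0.00007692·V_6 = 0.001064
  0.03722·V_6 - 0.0001099·V_1 - 0.00007692·V_5 = 0
Solving these 6 simultaneous equations (Gaussian elimination) gives:
  V_1 = 0.5338 V, V_2 = 0.5324 V, V_3 = 0.0453 V, V_4 = 0.0453 V
  V_5 = 3.528 V, V_6 = 0.008867 V
The requested potential is V_5 = 3.528 V.

Final answer: V_5 = 3.528 V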